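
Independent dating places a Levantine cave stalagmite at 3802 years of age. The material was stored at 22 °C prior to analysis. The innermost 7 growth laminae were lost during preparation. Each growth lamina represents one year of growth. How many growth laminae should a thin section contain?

One growth lamina per year gives 3802 growth laminae over 3802 years.
Subtracting the 7 growth laminae not captured gives 3802 − 7 = 3795 growth laminae in the record.

3795 growth laminae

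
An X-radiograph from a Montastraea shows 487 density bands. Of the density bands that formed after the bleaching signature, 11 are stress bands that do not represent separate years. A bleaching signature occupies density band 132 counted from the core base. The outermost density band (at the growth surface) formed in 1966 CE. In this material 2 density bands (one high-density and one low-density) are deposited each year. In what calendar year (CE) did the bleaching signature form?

The bleaching signature sits at density band 132 from the core base, so 487 − 132 = 355 density bands formed after it.
Excluding 11 false density bands: 355 − 11 = 344.
With 2 density bands per year, 344 / 2 = 172 years.
The density band at the growth surface is 1966 CE, so the bleaching signature dates to 1966 − 172 = 1794 CE.

1794 CE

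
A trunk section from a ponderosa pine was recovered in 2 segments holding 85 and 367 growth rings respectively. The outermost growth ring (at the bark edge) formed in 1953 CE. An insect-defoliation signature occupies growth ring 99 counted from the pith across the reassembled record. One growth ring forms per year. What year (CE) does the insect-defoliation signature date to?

Total growth rings = 85 + 367 = 452.
452 − 99 = 353 growth rings lie beyond the insect-defoliation signature toward the bark edge.
Counting back 353 years from 1953 CE places the insect-defoliation signature in 1953 − 353 = 1600 CE.

1600 CE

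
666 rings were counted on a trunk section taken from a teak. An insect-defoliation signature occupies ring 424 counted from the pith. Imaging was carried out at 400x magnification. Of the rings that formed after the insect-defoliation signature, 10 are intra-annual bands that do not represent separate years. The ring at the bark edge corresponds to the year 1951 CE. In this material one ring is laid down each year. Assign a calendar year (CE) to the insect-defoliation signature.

The insect-defoliation signature sits at ring 424 from the pith, so 666 − 424 = 242 rings formed after it.
Excluding 10 false rings: 242 − 10 = 232.
Counting back 232 years from 1951 CE places the insect-defoliation signature in 1951 − 232 = 1719 CE.

1719 CE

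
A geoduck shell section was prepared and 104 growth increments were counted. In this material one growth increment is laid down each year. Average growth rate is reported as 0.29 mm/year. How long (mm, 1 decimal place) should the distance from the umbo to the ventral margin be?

30.2 mm

104 years of growth are recorded.
104 years at 0.29 mm/year gives 0.29 × 104 = 30.2 mm.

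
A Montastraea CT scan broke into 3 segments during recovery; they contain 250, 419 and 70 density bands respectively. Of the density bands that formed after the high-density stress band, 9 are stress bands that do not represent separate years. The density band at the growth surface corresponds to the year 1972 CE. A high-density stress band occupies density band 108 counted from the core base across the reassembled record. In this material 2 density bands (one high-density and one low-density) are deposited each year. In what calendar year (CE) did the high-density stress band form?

Total density bands = 250 + 419 + 70 = 739.
Between density band 108 and the growth surface there are 739 − 108 = 631 density bands.
631 − 9 false = 622 true density bands after the high-density stress band.
Dividing by 2 density bands per year: 622 / 2 = 311 years.
Counting back 311 years from 1972 CE places the high-density stress band in 1972 − 311 = 1661 CE.

1661 CE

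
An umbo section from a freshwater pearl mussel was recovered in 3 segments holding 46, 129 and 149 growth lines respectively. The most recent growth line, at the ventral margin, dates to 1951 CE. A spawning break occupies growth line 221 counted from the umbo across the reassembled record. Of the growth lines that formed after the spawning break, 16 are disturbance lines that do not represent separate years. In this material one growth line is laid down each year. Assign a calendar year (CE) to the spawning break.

Total growth lines = 46 + 129 + 149 = 324.
The spawning break sits at growth line 221 from the umbo, so 324 − 221 = 103 growth lines formed after it.
103 − 16 false = 87 true growth lines after the spawning break.
1951 − 87 = 1864 CE.

1864 CE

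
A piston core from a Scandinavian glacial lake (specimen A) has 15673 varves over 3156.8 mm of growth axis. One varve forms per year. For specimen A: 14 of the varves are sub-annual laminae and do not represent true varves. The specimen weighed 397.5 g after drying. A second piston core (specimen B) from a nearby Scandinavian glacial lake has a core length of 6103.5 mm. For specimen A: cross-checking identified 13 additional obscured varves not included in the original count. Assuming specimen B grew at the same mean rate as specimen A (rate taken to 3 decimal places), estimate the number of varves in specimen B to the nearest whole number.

30366 varves

Specimen A: true varve count = 15673 − 14 + 13 = 15672.
A: 3156.8 mm over 15672 years gives 3156.8 / 15672 ≈ 0.201 mm per year.
For B, 6103.5 / 0.201 = 30365.67 years ≈ 30366 varves.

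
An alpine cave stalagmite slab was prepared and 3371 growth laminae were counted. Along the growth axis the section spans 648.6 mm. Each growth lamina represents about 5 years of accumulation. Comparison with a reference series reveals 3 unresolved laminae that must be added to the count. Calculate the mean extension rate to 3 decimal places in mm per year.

0.038 mm per year

Adjusted count: 3371 + 3 = 3374 growth laminae.
3374 growth laminae at 5 years each span 3374 × 5 = 16870 years.
648.6 mm over 16870 years gives 648.6 / 16870 ≈ 0.038 mm per year.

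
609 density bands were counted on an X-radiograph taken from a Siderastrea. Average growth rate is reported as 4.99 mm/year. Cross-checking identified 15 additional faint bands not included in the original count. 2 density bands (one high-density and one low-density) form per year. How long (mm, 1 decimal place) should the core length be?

Correcting the raw count gives 609 + 15 = 624 true density bands.
Dividing by 2 density bands per year: 624 / 2 = 312 years.
312 years at 4.99 mm/year gives 4.99 × 312 = 1556.9 mm.

1556.9 mm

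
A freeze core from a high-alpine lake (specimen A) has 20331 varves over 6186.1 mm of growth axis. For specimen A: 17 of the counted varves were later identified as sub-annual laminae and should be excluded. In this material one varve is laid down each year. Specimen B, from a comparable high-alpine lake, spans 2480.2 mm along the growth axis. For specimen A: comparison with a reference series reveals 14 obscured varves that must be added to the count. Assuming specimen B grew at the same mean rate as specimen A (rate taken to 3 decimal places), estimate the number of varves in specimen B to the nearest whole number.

8159 varves

Specimen A: after corrections the count is 20331 − 17 + 14 = 20328 varves.
A: Extension rate ≈ 6186.1 / 20328 = 0.304 mm per year.
Specimen B: 2480.2 mm / 0.304 mm per year = 8158.55 years ≈ 8159 varves.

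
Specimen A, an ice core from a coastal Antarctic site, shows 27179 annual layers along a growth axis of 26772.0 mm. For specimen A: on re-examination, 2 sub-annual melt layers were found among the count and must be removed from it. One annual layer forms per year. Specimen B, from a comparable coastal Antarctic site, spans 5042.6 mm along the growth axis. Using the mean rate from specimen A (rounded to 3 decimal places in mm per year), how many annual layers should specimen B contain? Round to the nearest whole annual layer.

5119 annual layers

Specimen A: adjusted count: 27179 − 2 = 27177 annual layers.
A: Extension rate ≈ 26772.0 / 27177 = 0.985 mm per year.
Specimen B: 5042.6 mm / 0.985 mm per year = 5119.39 years ≈ 5119 annual layers.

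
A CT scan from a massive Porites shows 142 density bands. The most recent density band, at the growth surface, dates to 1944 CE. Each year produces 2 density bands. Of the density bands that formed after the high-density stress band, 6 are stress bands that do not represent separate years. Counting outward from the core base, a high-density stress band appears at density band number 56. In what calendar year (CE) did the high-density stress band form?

1904 CE

The high-density stress band sits at density band 56 from the core base, so 142 − 56 = 86 density bands formed after it.
Excluding 6 false density bands: 86 − 6 = 80.
80 density bands at 2 per year is 80 / 2 = 40 years.
1944 − 40 = 1904 CE.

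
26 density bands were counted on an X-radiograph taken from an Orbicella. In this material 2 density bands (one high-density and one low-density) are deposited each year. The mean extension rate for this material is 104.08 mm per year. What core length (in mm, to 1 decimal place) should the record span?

26 density bands at 2 per year is 26 / 2 = 13 years.
Predicted length = 104.08 mm/year × 13 years = 1353.0 mm.

1353.0 mm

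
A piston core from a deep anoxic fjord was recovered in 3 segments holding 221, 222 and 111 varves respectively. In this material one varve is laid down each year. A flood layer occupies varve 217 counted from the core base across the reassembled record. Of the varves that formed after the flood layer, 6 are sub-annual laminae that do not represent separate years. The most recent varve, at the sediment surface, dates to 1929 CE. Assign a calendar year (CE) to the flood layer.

1598 CE

Total varves = 221 + 222 + 111 = 554.
The flood layer sits at varve 217 from the core base, so 554 − 217 = 337 varves formed after it.
Removing the 6 false varves leaves 337 − 6 = 331 true varves beyond the flood layer.
The varve at the sediment surface is 1929 CE, so the flood layer dates to 1929 − 331 = 1598 CE.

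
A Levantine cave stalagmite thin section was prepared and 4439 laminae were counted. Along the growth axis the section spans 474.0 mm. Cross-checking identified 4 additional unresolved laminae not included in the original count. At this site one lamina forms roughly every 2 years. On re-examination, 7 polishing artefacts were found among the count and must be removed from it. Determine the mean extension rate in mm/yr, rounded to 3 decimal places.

After corrections the count is 4439 − 7 + 4 = 4436 laminae.
At 2 years per lamina, 4436 × 2 = 8872 years.
Extension rate ≈ 474.0 / 8872 = 0.053 mm/yr.

0.053 mm/yr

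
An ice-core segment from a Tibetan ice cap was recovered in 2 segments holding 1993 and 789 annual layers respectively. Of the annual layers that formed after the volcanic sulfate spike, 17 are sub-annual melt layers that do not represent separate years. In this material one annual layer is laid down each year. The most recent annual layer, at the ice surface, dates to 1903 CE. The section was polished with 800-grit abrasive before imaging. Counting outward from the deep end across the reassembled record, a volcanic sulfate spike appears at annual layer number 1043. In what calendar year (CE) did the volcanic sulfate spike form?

Total annual layers = 1993 + 789 = 2782.
Between annual layer 1043 and the ice surface there are 2782 − 1043 = 1739 annual layers.
1739 − 17 false = 1722 true annual layers after the volcanic sulfate spike.
The annual layer at the ice surface is 1903 CE, so the volcanic sulfate spike dates to 1903 − 1722 = 181 CE.

181 CE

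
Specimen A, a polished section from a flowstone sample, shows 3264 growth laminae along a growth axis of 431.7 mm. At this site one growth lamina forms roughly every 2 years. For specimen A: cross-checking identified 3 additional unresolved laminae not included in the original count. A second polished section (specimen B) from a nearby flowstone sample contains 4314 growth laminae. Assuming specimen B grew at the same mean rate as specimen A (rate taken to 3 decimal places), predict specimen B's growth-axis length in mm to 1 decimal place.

569.4 mm

Specimen A: correcting the raw count gives 3264 + 3 = 3267 true growth laminae.
Specimen A: 3267 growth laminae at 2 years each span 3267 × 2 = 6534 years.
A: 431.7 mm over 6534 years gives 431.7 / 6534 ≈ 0.066 mm per year.
Specimen B: multiplying by 2 years per growth lamina: 4314 × 2 = 8628 years. Length of B = 0.066 × 8628 = 569.4 mm.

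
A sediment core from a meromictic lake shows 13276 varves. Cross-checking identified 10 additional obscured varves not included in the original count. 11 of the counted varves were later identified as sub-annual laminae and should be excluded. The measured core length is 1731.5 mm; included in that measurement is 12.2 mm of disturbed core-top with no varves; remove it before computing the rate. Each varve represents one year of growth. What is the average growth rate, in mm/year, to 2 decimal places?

0.13 mm/year

True varve count = 13276 − 11 + 10 = 13275.
The growth record spans 1731.5 − 12.2 = 1719.3 mm.
1719.3 mm over 13275 years gives 1719.3 / 13275 ≈ 0.13 mm/year.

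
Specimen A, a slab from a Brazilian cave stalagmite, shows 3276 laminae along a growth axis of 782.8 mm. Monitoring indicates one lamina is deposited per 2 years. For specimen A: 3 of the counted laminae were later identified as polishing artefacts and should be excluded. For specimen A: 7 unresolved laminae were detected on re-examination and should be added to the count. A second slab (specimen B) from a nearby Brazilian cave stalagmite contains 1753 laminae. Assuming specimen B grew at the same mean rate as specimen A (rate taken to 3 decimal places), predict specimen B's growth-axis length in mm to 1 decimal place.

Specimen A: adjusted count: 3276 − 3 + 7 = 3280 laminae.
Specimen A: multiplying by 2 years per lamina: 3280 × 2 = 6560 years.
A: Extension rate ≈ 782.8 / 6560 = 0.119 mm/year.
Specimen B: 1753 laminae at 2 years each span 1753 × 2 = 3506 years. Length of B = 0.119 × 3506 = 417.2 mm.

417.2 mm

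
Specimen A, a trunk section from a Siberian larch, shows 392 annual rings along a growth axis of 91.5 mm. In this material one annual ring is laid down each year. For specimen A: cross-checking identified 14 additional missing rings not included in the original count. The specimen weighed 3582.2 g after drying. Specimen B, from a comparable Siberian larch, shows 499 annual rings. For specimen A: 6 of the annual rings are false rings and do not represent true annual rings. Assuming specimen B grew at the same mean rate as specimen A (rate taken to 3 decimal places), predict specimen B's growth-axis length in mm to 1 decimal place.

Specimen A: true annual ring count = 392 − 6 + 14 = 400.
A: 91.5 mm over 400 years gives 91.5 / 400 ≈ 0.229 mm/year.
B's length ≈ 0.229 × 499 = 114.3 mm.

114.3 mm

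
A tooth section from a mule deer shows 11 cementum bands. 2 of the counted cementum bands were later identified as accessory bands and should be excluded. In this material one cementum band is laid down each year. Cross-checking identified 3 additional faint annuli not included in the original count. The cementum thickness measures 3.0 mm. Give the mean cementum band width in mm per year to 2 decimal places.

True cementum band count = 11 − 2 + 3 = 12.
Extension rate ≈ 3.0 / 12 = 0.25 mm per year.

0.25 mm per year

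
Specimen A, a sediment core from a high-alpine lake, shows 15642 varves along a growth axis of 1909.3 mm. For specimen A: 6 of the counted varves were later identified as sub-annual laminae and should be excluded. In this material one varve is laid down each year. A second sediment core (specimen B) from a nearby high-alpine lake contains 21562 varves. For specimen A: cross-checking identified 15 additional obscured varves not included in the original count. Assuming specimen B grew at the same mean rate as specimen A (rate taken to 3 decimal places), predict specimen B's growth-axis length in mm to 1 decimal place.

2630.6 mm

Specimen A: adjusted count: 15642 − 6 + 15 = 15651 varves.
A: Mean rate = 1909.3 mm / 15651 years ≈ 0.122 mm/year.
B's length ≈ 0.122 × 21562 = 2630.6 mm.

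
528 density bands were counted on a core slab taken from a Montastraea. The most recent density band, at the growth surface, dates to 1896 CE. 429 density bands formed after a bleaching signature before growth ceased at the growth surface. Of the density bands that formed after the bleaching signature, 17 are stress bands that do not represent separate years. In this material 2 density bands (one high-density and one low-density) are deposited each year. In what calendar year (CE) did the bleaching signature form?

1690 CE

There are 429 density bands younger than the bleaching signature.
Excluding 17 false density bands: 429 − 17 = 412.
Dividing by 2 density bands per year: 412 / 2 = 206 years.
The density band at the growth surface is 1896 CE, so the bleaching signature dates to 1896 − 206 = 1690 CE.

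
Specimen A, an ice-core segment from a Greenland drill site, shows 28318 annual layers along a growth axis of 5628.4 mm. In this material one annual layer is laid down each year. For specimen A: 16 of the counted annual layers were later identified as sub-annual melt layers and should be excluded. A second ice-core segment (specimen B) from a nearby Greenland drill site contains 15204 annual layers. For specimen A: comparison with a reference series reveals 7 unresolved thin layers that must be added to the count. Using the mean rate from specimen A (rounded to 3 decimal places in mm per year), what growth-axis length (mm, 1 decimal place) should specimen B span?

3025.6 mm

Specimen A: correcting the raw count gives 28318 − 16 + 7 = 28309 true annual layers.
A: Mean rate = 5628.4 mm / 28309 years ≈ 0.199 mm per year.
B's length ≈ 0.199 × 15204 = 3025.6 mm.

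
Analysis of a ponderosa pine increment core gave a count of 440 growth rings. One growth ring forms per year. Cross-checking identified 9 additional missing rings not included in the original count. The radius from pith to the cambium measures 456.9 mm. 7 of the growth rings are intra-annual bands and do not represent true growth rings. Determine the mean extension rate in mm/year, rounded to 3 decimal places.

Correcting the raw count gives 440 − 7 + 9 = 442 true growth rings.
Extension rate ≈ 456.9 / 442 = 1.034 mm/year.

1.034 mm/year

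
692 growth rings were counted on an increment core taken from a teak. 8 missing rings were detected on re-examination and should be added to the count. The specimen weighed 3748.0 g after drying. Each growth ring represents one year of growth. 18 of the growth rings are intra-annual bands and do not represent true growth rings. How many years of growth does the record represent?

682 years

True growth ring count = 692 − 18 + 8 = 682.
At one growth ring per year, that is 682 years.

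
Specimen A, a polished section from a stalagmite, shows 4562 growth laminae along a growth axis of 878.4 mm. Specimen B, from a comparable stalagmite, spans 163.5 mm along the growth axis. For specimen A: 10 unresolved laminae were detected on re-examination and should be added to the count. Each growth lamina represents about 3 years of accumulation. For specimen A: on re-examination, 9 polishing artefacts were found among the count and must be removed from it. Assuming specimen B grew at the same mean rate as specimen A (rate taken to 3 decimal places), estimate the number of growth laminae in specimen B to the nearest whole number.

852 growth laminae

Specimen A: true growth lamina count = 4562 − 9 + 10 = 4563.
Specimen A: 4563 growth laminae at 3 years each span 4563 × 3 = 13689 years.
A: Extension rate ≈ 878.4 / 13689 = 0.064 mm per year.
For B, 163.5 / 0.064 = 2554.69 years; at 3 years per growth lamina that is 2554.69 / 3 ≈ 852 growth laminae.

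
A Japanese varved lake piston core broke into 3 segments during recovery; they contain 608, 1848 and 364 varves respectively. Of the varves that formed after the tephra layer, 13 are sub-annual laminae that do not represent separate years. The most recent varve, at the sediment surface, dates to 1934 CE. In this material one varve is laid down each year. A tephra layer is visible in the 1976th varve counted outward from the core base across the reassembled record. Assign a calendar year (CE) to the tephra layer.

Total varves = 608 + 1848 + 364 = 2820.
2820 − 1976 = 844 varves lie beyond the tephra layer toward the sediment surface.
844 − 13 false = 831 true varves after the tephra layer.
1934 − 831 = 1103 CE.

1103 CE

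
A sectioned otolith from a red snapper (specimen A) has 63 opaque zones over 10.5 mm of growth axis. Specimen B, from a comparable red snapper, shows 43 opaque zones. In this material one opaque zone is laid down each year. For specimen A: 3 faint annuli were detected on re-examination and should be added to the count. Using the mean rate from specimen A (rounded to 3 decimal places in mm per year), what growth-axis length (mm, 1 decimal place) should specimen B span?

6.8 mm

Specimen A: true opaque zone count = 63 + 3 = 66.
A: 10.5 mm over 66 years gives 10.5 / 66 ≈ 0.159 mm/yr.
B's length ≈ 0.159 × 43 = 6.8 mm.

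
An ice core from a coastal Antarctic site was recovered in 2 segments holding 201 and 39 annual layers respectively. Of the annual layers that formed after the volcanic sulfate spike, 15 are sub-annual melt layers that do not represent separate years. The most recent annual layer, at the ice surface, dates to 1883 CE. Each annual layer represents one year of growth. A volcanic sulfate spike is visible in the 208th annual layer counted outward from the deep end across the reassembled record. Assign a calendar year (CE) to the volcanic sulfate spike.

1866 CE

Total annual layers = 201 + 39 = 240.
240 − 208 = 32 annual layers lie beyond the volcanic sulfate spike toward the ice surface.
32 − 15 false = 17 true annual layers after the volcanic sulfate spike.
Counting back 17 years from 1883 CE places the volcanic sulfate spike in 1883 − 17 = 1866 CE.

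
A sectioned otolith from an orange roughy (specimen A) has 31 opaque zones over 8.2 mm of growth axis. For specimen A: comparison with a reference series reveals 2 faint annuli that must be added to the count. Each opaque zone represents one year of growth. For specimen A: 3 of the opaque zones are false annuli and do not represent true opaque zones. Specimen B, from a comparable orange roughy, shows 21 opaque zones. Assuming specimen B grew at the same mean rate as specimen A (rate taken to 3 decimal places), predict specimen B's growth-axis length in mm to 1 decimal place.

5.7 mm

Specimen A: correcting the raw count gives 31 − 3 + 2 = 30 true opaque zones.
A: Mean rate = 8.2 mm / 30 years ≈ 0.273 mm/yr.
B's length ≈ 0.273 × 21 = 5.7 mm.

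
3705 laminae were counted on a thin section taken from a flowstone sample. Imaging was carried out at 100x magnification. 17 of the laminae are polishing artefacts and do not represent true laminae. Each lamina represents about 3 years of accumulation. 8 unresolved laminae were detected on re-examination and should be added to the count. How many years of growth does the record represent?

11088 yr

True lamina count = 3705 − 17 + 8 = 3696.
Multiplying by 3 years per lamina: 3696 × 3 = 11088 years.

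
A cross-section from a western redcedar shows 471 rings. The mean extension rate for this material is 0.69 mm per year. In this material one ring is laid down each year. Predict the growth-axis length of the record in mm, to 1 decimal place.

325.0 mm

The record spans 471 years at 0.69 mm per year.
471 years at 0.69 mm/year gives 0.69 × 471 = 325.0 mm.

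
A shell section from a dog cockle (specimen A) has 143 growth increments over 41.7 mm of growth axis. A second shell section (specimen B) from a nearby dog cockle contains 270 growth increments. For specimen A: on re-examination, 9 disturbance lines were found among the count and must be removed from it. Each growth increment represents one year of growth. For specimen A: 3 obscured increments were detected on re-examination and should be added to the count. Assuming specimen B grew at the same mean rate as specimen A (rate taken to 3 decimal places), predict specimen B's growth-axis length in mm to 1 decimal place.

Specimen A: after corrections the count is 143 − 9 + 3 = 137 growth increments.
A: Mean rate = 41.7 mm / 137 years ≈ 0.304 mm/yr.
For B, 0.304 mm/year × 270 years = 82.1 mm.

82.1 mm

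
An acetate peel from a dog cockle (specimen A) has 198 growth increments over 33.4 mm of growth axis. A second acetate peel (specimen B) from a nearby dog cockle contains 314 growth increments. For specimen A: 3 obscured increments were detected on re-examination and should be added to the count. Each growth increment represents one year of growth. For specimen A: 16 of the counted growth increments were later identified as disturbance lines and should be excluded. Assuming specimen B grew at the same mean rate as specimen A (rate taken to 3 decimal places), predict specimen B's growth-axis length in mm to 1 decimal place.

56.8 mm

Specimen A: correcting the raw count gives 198 − 16 + 3 = 185 true growth increments.
A: Extension rate ≈ 33.4 / 185 = 0.181 mm/yr.
Length of B = 0.181 × 314 = 56.8 mm.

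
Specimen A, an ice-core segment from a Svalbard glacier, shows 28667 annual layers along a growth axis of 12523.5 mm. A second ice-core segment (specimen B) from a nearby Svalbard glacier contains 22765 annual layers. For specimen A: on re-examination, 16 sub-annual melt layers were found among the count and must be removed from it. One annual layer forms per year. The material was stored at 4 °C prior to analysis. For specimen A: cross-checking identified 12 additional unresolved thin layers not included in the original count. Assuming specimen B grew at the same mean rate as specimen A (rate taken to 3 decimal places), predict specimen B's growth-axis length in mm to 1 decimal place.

9948.3 mm

Specimen A: adjusted count: 28667 − 16 + 12 = 28663 annual layers.
A: 12523.5 mm over 28663 years gives 12523.5 / 28663 ≈ 0.437 mm/yr.
For B, 0.437 mm/year × 22765 years = 9948.3 mm.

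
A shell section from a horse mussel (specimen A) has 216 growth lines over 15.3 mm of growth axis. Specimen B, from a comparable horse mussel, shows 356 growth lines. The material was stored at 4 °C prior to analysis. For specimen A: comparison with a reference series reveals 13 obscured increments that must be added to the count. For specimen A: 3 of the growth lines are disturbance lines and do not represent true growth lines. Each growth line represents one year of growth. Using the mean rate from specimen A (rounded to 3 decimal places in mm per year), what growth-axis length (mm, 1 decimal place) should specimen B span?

24.2 mm

Specimen A: true growth line count = 216 − 3 + 13 = 226.
A: Mean rate = 15.3 mm / 226 years ≈ 0.068 mm per year.
B's length ≈ 0.068 × 356 = 24.2 mm.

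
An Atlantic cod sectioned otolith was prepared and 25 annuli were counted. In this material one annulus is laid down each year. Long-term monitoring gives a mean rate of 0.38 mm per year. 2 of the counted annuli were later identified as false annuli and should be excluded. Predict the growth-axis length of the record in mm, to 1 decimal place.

8.7 mm

Correcting the raw count gives 25 − 2 = 23 true annuli.
Length ≈ 0.38 × 23 = 8.7 mm.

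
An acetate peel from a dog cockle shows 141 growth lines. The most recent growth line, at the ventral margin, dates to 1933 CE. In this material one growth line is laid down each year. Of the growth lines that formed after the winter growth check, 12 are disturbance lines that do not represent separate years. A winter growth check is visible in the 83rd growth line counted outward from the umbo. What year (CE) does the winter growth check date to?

141 − 83 = 58 growth lines lie beyond the winter growth check toward the ventral margin.
Removing the 12 false growth lines leaves 58 − 12 = 46 true growth lines beyond the winter growth check.
The growth line at the ventral margin is 1933 CE, so the winter growth check dates to 1933 − 46 = 1887 CE.

1887 CE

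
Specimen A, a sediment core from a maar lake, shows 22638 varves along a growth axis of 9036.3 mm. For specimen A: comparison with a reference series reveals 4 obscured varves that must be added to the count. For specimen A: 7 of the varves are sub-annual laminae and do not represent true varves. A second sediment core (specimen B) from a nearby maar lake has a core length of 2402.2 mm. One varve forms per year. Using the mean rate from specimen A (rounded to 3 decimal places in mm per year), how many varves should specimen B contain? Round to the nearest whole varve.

Specimen A: after corrections the count is 22638 − 7 + 4 = 22635 varves.
A: Mean rate = 9036.3 mm / 22635 years ≈ 0.399 mm/year.
For B, 2402.2 / 0.399 = 6020.55 years ≈ 6021 varves.

6021 varves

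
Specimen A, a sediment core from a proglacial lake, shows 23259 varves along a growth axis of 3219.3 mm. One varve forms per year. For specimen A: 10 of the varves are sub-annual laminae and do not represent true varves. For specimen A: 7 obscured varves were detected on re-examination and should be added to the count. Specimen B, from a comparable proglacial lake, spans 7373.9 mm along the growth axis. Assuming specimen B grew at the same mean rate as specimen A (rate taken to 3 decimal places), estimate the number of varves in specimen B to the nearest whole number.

53434 varves

Specimen A: correcting the raw count gives 23259 − 10 + 7 = 23256 true varves.
A: Mean rate = 3219.3 mm / 23256 years ≈ 0.138 mm/year.
Specimen B: 7373.9 mm / 0.138 mm per year = 53434.06 years ≈ 53434 varves.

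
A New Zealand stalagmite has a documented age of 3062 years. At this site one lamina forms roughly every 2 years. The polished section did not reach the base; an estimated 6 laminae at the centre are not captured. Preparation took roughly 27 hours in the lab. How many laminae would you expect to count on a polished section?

At 2 years per lamina, 3062 / 2 = 1531 laminae are expected.
1531 − 6 missed = 1525 laminae expected in the prepared section.

1525 laminae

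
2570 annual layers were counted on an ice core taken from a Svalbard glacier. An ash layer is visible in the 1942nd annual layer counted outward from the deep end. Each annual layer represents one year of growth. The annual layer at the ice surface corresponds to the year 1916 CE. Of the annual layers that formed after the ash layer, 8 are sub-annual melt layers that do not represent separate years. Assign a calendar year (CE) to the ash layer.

1296 CE

Between annual layer 1942 and the ice surface there are 2570 − 1942 = 628 annual layers.
Removing the 8 false annual layers leaves 628 − 8 = 620 true annual layers beyond the ash layer.
Counting back 620 years from 1916 CE places the ash layer in 1916 − 620 = 1296 CE.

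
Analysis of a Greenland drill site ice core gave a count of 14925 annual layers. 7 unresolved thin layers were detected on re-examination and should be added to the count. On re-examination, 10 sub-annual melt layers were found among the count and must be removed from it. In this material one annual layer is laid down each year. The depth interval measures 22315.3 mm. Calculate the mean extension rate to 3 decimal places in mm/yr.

Correcting the raw count gives 14925 − 10 + 7 = 14922 true annual layers.
Extension rate ≈ 22315.3 / 14922 = 1.495 mm/yr.

1.495 mm/yr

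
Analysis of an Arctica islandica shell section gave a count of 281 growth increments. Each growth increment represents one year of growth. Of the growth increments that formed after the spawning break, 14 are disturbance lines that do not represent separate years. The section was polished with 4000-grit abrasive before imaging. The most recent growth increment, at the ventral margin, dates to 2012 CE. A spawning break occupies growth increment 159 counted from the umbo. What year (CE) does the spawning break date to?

1904 CE

281 − 159 = 122 growth increments lie beyond the spawning break toward the ventral margin.
Removing the 14 false growth increments leaves 122 − 14 = 108 true growth increments beyond the spawning break.
Counting back 108 years from 2012 CE places the spawning break in 2012 − 108 = 1904 CE.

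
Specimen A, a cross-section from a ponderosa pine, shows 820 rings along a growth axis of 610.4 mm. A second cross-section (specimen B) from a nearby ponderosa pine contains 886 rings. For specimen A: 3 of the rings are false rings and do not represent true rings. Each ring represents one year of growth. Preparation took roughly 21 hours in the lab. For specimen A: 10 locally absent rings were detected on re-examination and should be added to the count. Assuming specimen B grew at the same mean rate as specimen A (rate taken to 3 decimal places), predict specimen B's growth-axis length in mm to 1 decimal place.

Specimen A: adjusted count: 820 − 3 + 10 = 827 rings.
A: 610.4 mm over 827 years gives 610.4 / 827 ≈ 0.738 mm per year.
B's length ≈ 0.738 × 886 = 653.9 mm.

653.9 mm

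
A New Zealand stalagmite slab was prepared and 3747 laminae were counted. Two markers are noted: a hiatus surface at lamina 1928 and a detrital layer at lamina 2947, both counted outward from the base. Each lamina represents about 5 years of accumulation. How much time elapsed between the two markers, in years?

5095 yr

Separation: 2947 − 1928 = 1019 laminae.
Multiplying by 5 years per lamina: 1019 × 5 = 5095 years.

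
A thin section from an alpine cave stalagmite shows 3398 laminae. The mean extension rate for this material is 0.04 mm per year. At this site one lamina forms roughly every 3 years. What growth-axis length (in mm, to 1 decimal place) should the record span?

407.8 mm

At 3 years per lamina, 3398 × 3 = 10194 years.
10194 years at 0.04 mm/year gives 0.04 × 10194 = 407.8 mm.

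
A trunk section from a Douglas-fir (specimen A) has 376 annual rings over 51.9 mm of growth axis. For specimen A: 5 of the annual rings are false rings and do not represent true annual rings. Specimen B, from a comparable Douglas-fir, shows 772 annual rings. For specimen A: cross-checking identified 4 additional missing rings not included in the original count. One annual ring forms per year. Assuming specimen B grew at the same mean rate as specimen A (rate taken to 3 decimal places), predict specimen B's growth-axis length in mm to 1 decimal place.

Specimen A: adjusted count: 376 − 5 + 4 = 375 annual rings.
A: Mean rate = 51.9 mm / 375 years ≈ 0.138 mm per year.
Length of B = 0.138 × 772 = 106.5 mm.

106.5 mm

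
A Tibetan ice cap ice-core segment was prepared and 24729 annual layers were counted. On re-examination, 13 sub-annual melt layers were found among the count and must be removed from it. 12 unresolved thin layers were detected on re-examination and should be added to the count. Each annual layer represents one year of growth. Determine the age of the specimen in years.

True annual layer count = 24729 − 13 + 12 = 24728.
One annual layer per year makes the duration 24728 years.

24728 yr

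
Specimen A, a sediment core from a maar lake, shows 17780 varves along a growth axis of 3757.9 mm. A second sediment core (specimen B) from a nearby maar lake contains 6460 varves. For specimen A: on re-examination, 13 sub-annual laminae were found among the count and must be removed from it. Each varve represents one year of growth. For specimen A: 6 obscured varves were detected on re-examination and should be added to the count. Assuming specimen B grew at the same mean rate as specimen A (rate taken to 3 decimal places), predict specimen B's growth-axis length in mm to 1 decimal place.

1363.1 mm

Specimen A: true varve count = 17780 − 13 + 6 = 17773.
A: Mean rate = 3757.9 mm / 17773 years ≈ 0.211 mm/year.
For B, 0.211 mm/year × 6460 years = 1363.1 mm.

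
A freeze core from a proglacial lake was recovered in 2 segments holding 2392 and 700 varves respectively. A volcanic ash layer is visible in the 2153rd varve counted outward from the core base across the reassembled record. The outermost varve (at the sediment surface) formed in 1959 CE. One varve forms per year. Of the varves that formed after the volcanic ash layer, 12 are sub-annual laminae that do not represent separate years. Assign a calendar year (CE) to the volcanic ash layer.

1032 CE

Total varves = 2392 + 700 = 3092.
Between varve 2153 and the sediment surface there are 3092 − 2153 = 939 varves.
Excluding 12 false varves: 939 − 12 = 927.
1959 − 927 = 1032 CE.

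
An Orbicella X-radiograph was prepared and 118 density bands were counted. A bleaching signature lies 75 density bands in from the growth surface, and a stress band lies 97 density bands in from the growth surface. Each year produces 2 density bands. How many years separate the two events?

Separation: 97 − 75 = 22 density bands.
22 density bands at 2 per year is 22 / 2 = 11 years.

11 years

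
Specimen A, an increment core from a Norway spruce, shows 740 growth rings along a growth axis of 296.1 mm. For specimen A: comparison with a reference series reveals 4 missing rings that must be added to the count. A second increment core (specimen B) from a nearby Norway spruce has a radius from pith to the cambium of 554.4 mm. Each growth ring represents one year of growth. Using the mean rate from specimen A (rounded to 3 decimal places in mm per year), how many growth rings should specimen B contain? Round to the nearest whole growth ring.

Specimen A: correcting the raw count gives 740 + 4 = 744 true growth rings.
A: Mean rate = 296.1 mm / 744 years ≈ 0.398 mm/yr.
For B, 554.4 / 0.398 = 1392.96 years ≈ 1393 growth rings.

1393 growth rings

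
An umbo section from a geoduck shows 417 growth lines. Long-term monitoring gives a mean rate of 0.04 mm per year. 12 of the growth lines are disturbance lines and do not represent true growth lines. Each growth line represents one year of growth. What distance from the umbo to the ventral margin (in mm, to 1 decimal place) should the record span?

Adjusted count: 417 − 12 = 405 growth lines.
Length ≈ 0.04 × 405 = 16.2 mm.

16.2 mm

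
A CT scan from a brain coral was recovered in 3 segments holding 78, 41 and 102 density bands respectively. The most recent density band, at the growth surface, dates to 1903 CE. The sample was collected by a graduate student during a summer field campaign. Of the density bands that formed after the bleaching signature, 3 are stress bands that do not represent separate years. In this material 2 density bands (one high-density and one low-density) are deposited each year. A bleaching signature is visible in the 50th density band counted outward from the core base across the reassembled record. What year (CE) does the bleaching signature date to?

1819 CE

Total density bands = 78 + 41 + 102 = 221.
The bleaching signature sits at density band 50 from the core base, so 221 − 50 = 171 density bands formed after it.
Excluding 3 false density bands: 171 − 3 = 168.
With 2 density bands per year, 168 / 2 = 84 years.
1903 − 84 = 1819 CE.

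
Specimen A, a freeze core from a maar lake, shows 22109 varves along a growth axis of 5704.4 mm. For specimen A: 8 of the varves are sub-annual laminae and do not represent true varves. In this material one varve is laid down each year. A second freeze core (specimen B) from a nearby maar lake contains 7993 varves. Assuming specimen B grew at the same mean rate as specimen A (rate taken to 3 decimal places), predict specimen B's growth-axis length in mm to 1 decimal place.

2062.2 mm

Specimen A: true varve count = 22109 − 8 = 22101.
A: 5704.4 mm over 22101 years gives 5704.4 / 22101 ≈ 0.258 mm per year.
B's length ≈ 0.258 × 7993 = 2062.2 mm.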